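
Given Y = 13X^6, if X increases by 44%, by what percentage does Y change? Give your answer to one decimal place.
791.6%

For Y = 13X^6:
If X → X(1 + 0.44)
Then Y → Y · (1 + 0.44)^6
     ≈ Y · 8.9161

Percentage change = ((1 + 0.44)^6 − 1) × 100% ≈ 791.6%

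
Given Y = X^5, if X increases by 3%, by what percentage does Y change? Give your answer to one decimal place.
15.9%

For Y = X^5:
If X → X(1 + 0.03)
Then Y → Y · (1 + 0.03)^5
     ≈ Y · 1.1593

Percentage change = ((1 + 0.03)^5 − 1) × 100% ≈ 15.9%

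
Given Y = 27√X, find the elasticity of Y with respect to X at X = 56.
Elasticity = 1/2

Elasticity = (dY/dX) · (X/Y)

dY/dX = 27/(2·√X)
At X = 56: dY/dX = 27·√14/56, Y = 54·√14

Elasticity = (27·√14/56) · (56 / (54·√14)) = 1/2

Interpretation: for a small percentage change in X, the percentage change in Y is approximately 0.50 times as large.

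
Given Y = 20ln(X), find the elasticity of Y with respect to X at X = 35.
Elasticity = 1/ln(35) ≈ 0.2813

Elasticity = (dY/dX) · (X/Y)

dY/dX = 20/X
At X = 35: dY/dX = 4/7, Y = 20·ln(35)

Elasticity = (4/7) · (35 / (20·ln(35))) = 1/ln(35) ≈ 0.2813

Interpretation: for a small percentage change in X, the percentage change in Y is approximately 0.28 times as large.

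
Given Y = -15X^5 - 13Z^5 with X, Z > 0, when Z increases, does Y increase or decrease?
Y decreases

Taking the partial derivative:
∂Y/∂Z = -65Z^4

∂Y/∂Z = -65Z^4 < 0 (assuming positive values)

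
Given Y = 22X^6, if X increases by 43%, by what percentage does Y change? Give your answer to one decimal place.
755.1%

For Y = 22X^6:
If X → X(1 + 0.43)
Then Y → Y · (1 + 0.43)^6
     ≈ Y · 8.5510

Percentage change = ((1 + 0.43)^6 − 1) × 100% ≈ 755.1%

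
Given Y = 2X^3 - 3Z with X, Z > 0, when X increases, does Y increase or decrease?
Y increases

Taking the partial derivative:
∂Y/∂X = 6X^2

∂Y/∂X = 6X^2 > 0 (assuming positive values)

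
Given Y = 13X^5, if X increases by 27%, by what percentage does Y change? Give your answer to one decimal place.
230.4%

For Y = 13X^5:
If X → X(1 + 0.27)
Then Y → Y · (1 + 0.27)^5
     ≈ Y · 3.3038

Percentage change = ((1 + 0.27)^5 − 1) × 100% ≈ 230.4%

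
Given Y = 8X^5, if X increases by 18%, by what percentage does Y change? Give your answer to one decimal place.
128.8%

For Y = 8X^5:
If X → X(1 + 0.18)
Then Y → Y · (1 + 0.18)^5
     ≈ Y · 2.2878

Percentage change = ((1 + 0.18)^5 − 1) × 100% ≈ 128.8%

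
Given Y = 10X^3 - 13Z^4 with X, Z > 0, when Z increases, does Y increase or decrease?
Y decreases

Taking the partial derivative:
∂Y/∂Z = -52Z^3

∂Y/∂Z = -52Z^3 < 0 (assuming positive values)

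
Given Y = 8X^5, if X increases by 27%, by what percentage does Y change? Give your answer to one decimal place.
230.4%

For Y = 8X^5:
If X → X(1 + 0.27)
Then Y → Y · (1 + 0.27)^5
     ≈ Y · 3.3038

Percentage change = ((1 + 0.27)^5 − 1) × 100% ≈ 230.4%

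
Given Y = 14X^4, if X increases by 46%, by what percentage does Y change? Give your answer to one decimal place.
354.4%

For Y = 14X^4:
If X → X(1 + 0.46)
Then Y → Y · (1 + 0.46)^4
     ≈ Y · 4.5437

Percentage change = ((1 + 0.46)^4 − 1) × 100% ≈ 354.4%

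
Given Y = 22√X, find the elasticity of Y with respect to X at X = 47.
Elasticity = 1/2

Elasticity = (dY/dX) · (X/Y)

dY/dX = 11/√X
At X = 47: dY/dX = 11·√47/47, Y = 22·√47

Elasticity = (11·√47/47) · (47 / (22·√47)) = 1/2

Interpretation: for a small percentage change in X, the percentage change in Y is approximately 0.50 times as large.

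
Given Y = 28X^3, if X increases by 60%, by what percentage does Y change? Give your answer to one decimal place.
309.6%

For Y = 28X^3:
If X → X(1 + 0.6)
Then Y → Y · (1 + 0.6)^3
     = Y · 4.0960

Percentage change = ((1 + 0.6)^3 − 1) × 100% = 309.6%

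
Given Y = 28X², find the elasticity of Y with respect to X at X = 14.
Elasticity = 2

Elasticity = (dY/dX) · (X/Y)

dY/dX = 56·X
At X = 14: dY/dX = 784, Y = 5488

Elasticity = 784 · (14 / 5488) = 2

Interpretation: for a small percentage change in X, the percentage change in Y is approximately 2.00 times as large.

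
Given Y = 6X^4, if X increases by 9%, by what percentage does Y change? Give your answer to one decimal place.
41.2%

For Y = 6X^4:
If X → X(1 + 0.09)
Then Y → Y · (1 + 0.09)^4
     ≈ Y · 1.4116

Percentage change = ((1 + 0.09)^4 − 1) × 100% ≈ 41.2%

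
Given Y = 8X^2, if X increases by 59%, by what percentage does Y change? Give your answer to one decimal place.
152.8%

For Y = 8X^2:
If X → X(1 + 0.59)
Then Y → Y · (1 + 0.59)^2
     = Y · 2.5281

Percentage change = ((1 + 0.59)^2 − 1) × 100% ≈ 152.8%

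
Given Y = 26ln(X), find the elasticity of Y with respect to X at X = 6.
Elasticity = 1/ln(6) ≈ 0.5581

Elasticity = (dY/dX) · (X/Y)

dY/dX = 26/X
At X = 6: dY/dX = 13/3, Y = 26·ln(6)

Elasticity = (13/3) · (6 / (26·ln(6))) = 1/ln(6) ≈ 0.5581

Interpretation: for a small percentage change in X, the percentage change in Y is approximately 0.56 times as large.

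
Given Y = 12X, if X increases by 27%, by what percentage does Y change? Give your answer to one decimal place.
27.0%

For Y = 12X:
If X → X(1 + 0.27)
Then Y → Y · (1 + 0.27)^1
     = Y · 1.2700

Percentage change = ((1 + 0.27)^1 − 1) × 100% = 27.0%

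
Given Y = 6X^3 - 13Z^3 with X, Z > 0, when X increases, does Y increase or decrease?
Y increases

Taking the partial derivative:
∂Y/∂X = 18X^2

∂Y/∂X = 18X^2 > 0 (assuming positive values)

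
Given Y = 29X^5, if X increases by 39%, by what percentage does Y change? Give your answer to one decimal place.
418.9%

For Y = 29X^5:
If X → X(1 + 0.39)
Then Y → Y · (1 + 0.39)^5
     ≈ Y · 5.1889

Percentage change = ((1 + 0.39)^5 − 1) × 100% ≈ 418.9%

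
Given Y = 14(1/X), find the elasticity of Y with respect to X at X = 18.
Elasticity = -1

Elasticity = (dY/dX) · (X/Y)

dY/dX = -14/X²
At X = 18: dY/dX = -7/162, Y = 7/9

Elasticity = (-7/162) · (18 / (7/9)) = -1

Interpretation: for a small percentage change in X, the percentage change in Y is approximately -1.00 times as large.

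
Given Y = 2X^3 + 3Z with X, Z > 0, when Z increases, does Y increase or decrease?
Y increases

Taking the partial derivative:
∂Y/∂Z = 3

∂Y/∂Z = 3 > 0 (assuming positive values)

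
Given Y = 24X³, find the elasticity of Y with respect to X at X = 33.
Elasticity = 3

Elasticity = (dY/dX) · (X/Y)

dY/dX = 72·X²
At X = 33: dY/dX = 78408, Y = 862488

Elasticity = 78408 · (33 / 862488) = 3

Interpretation: for a small percentage change in X, the percentage change in Y is approximately 3.00 times as large.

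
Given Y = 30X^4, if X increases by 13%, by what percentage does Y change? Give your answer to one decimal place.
63.0%

For Y = 30X^4:
If X → X(1 + 0.13)
Then Y → Y · (1 + 0.13)^4
     ≈ Y · 1.6305

Percentage change = ((1 + 0.13)^4 − 1) × 100% ≈ 63.0%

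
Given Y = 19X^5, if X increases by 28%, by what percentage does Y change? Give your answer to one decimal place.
243.6%

For Y = 19X^5:
If X → X(1 + 0.28)
Then Y → Y · (1 + 0.28)^5
     ≈ Y · 3.4360

Percentage change = ((1 + 0.28)^5 − 1) × 100% ≈ 243.6%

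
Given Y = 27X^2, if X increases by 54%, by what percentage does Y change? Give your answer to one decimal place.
137.2%

For Y = 27X^2:
If X → X(1 + 0.54)
Then Y → Y · (1 + 0.54)^2
     = Y · 2.3716

Percentage change = ((1 + 0.54)^2 − 1) × 100% ≈ 137.2%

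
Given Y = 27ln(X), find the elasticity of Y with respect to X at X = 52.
Elasticity = 1/ln(52) ≈ 0.2531

Elasticity = (dY/dX) · (X/Y)

dY/dX = 27/X
At X = 52: dY/dX = 27/52, Y = 27·ln(52)

Elasticity = (27/52) · (52 / (27·ln(52))) = 1/ln(52) ≈ 0.2531

Interpretation: for a small percentage change in X, the percentage change in Y is approximately 0.25 times as large.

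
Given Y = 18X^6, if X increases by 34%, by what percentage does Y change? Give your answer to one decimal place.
478.9%

For Y = 18X^6:
If X → X(1 + 0.34)
Then Y → Y · (1 + 0.34)^6
     ≈ Y · 5.7893

Percentage change = ((1 + 0.34)^6 − 1) × 100% ≈ 478.9%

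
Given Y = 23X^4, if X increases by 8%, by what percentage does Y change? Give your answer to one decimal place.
36.0%

For Y = 23X^4:
If X → X(1 + 0.08)
Then Y → Y · (1 + 0.08)^4
     ≈ Y · 1.3605

Percentage change = ((1 + 0.08)^4 − 1) × 100% ≈ 36.0%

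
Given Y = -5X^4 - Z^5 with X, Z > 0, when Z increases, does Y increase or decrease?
Y decreases

Taking the partial derivative:
∂Y/∂Z = -5Z^4

∂Y/∂Z = -5Z^4 < 0 (assuming positive values)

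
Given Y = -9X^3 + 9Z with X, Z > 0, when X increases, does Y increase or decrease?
Y decreases

Taking the partial derivative:
∂Y/∂X = -27X^2

∂Y/∂X = -27X^2 < 0 (assuming positive values)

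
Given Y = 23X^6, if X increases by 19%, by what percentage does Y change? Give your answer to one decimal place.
184.0%

For Y = 23X^6:
If X → X(1 + 0.19)
Then Y → Y · (1 + 0.19)^6
     ≈ Y · 2.8398

Percentage change = ((1 + 0.19)^6 − 1) × 100% ≈ 184.0%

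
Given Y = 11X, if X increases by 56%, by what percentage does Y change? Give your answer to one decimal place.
56.0%

For Y = 11X:
If X → X(1 + 0.56)
Then Y → Y · (1 + 0.56)^1
     = Y · 1.5600

Percentage change = ((1 + 0.56)^1 − 1) × 100% = 56.0%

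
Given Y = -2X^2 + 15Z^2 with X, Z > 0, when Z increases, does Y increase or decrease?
Y increases

Taking the partial derivative:
∂Y/∂Z = 30Z

∂Y/∂Z = 30Z > 0 (assuming positive values)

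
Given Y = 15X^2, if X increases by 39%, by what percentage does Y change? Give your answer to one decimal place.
93.2%

For Y = 15X^2:
If X → X(1 + 0.39)
Then Y → Y · (1 + 0.39)^2
     = Y · 1.9321

Percentage change = ((1 + 0.39)^2 − 1) × 100% ≈ 93.2%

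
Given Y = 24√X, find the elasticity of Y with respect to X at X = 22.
Elasticity = 1/2

Elasticity = (dY/dX) · (X/Y)

dY/dX = 12/√X
At X = 22: dY/dX = 6·√22/11, Y = 24·√22

Elasticity = (6·√22/11) · (22 / (24·√22)) = 1/2

Interpretation: for a small percentage change in X, the percentage change in Y is approximately 0.50 times as large.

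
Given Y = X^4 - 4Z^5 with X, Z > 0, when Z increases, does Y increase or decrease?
Y decreases

Taking the partial derivative:
∂Y/∂Z = -20Z^4

∂Y/∂Z = -20Z^4 < 0 (assuming positive values)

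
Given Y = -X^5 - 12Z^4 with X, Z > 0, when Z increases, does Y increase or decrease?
Y decreases

Taking the partial derivative:
∂Y/∂Z = -48Z^3

∂Y/∂Z = -48Z^3 < 0 (assuming positive values)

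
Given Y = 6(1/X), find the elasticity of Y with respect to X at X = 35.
Elasticity = -1

Elasticity = (dY/dX) · (X/Y)

dY/dX = -6/X²
At X = 35: dY/dX = -6/1225, Y = 6/35

Elasticity = (-6/1225) · (35 / (6/35)) = -1

Interpretation: for a small percentage change in X, the percentage change in Y is approximately -1.00 times as large.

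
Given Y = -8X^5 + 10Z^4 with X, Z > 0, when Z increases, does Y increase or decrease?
Y increases

Taking the partial derivative:
∂Y/∂Z = 40Z^3

∂Y/∂Z = 40Z^3 > 0 (assuming positive values)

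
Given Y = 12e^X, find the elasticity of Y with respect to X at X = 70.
Elasticity = 70

Elasticity = (dY/dX) · (X/Y)

dY/dX = 12·e^X
At X = 70: dY/dX = 12·e^70, Y = 12·e^70

Elasticity = (12·e^70) · (70 / (12·e^70)) = 70

Interpretation: for a small percentage change in X, the percentage change in Y is approximately 70.00 times as large.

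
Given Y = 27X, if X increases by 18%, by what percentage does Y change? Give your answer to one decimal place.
18.0%

For Y = 27X:
If X → X(1 + 0.18)
Then Y → Y · (1 + 0.18)^1
     = Y · 1.1800

Percentage change = ((1 + 0.18)^1 − 1) × 100% = 18.0%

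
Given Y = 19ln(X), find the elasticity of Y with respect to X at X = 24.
Elasticity = 1/ln(24) ≈ 0.3147

Elasticity = (dY/dX) · (X/Y)

dY/dX = 19/X
At X = 24: dY/dX = 19/24, Y = 19·ln(24)

Elasticity = (19/24) · (24 / (19·ln(24))) = 1/ln(24) ≈ 0.3147

Interpretation: for a small percentage change in X, the percentage change in Y is approximately 0.31 times as large.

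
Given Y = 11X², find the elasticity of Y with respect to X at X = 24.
Elasticity = 2

Elasticity = (dY/dX) · (X/Y)

dY/dX = 22·X
At X = 24: dY/dX = 528, Y = 6336

Elasticity = 528 · (24 / 6336) = 2

Interpretation: for a small percentage change in X, the percentage change in Y is approximately 2.00 times as large.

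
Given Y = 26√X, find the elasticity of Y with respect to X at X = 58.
Elasticity = 1/2

Elasticity = (dY/dX) · (X/Y)

dY/dX = 13/√X
At X = 58: dY/dX = 13·√58/58, Y = 26·√58

Elasticity = (13·√58/58) · (58 / (26·√58)) = 1/2

Interpretation: for a small percentage change in X, the percentage change in Y is approximately 0.50 times as large.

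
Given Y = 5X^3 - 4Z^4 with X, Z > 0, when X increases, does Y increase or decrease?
Y increases

Taking the partial derivative:
∂Y/∂X = 15X^2

∂Y/∂X = 15X^2 > 0 (assuming positive values)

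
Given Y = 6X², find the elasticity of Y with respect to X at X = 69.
Elasticity = 2

Elasticity = (dY/dX) · (X/Y)

dY/dX = 12·X
At X = 69: dY/dX = 828, Y = 28566

Elasticity = 828 · (69 / 28566) = 2

Interpretation: for a small percentage change in X, the percentage change in Y is approximately 2.00 times as large.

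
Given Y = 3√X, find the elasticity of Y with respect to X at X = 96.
Elasticity = 1/2

Elasticity = (dY/dX) · (X/Y)

dY/dX = 3/(2·√X)
At X = 96: dY/dX = √6/16, Y = 12·√6

Elasticity = (√6/16) · (96 / (12·√6)) = 1/2

Interpretation: for a small percentage change in X, the percentage change in Y is approximately 0.50 times as large.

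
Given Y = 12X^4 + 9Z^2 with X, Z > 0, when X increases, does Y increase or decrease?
Y increases

Taking the partial derivative:
∂Y/∂X = 48X^3

∂Y/∂X = 48X^3 > 0 (assuming positive values)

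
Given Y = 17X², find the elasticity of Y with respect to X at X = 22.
Elasticity = 2

Elasticity = (dY/dX) · (X/Y)

dY/dX = 34·X
At X = 22: dY/dX = 748, Y = 8228

Elasticity = 748 · (22 / 8228) = 2

Interpretation: for a small percentage change in X, the percentage change in Y is approximately 2.00 times as large.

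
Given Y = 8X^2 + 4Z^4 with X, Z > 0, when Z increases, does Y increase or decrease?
Y increases

Taking the partial derivative:
∂Y/∂Z = 16Z^3

∂Y/∂Z = 16Z^3 > 0 (assuming positive values)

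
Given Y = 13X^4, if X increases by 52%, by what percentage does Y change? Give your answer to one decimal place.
433.8%

For Y = 13X^4:
If X → X(1 + 0.52)
Then Y → Y · (1 + 0.52)^4
     ≈ Y · 5.3379

Percentage change = ((1 + 0.52)^4 − 1) × 100% ≈ 433.8%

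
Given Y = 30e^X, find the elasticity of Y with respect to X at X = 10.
Elasticity = 10

Elasticity = (dY/dX) · (X/Y)

dY/dX = 30·e^X
At X = 10: dY/dX = 30·e^10, Y = 30·e^10

Elasticity = (30·e^10) · (10 / (30·e^10)) = 10

Interpretation: for a small percentage change in X, the percentage change in Y is approximately 10.00 times as large.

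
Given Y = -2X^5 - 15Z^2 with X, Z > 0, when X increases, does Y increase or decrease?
Y decreases

Taking the partial derivative:
∂Y/∂X = -10X^4

∂Y/∂X = -10X^4 < 0 (assuming positive values)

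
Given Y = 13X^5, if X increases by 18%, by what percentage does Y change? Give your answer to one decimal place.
128.8%

For Y = 13X^5:
If X → X(1 + 0.18)
Then Y → Y · (1 + 0.18)^5
     ≈ Y · 2.2878

Percentage change = ((1 + 0.18)^5 − 1) × 100% ≈ 128.8%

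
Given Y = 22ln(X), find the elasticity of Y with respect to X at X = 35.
Elasticity = 1/ln(35) ≈ 0.2813

Elasticity = (dY/dX) · (X/Y)

dY/dX = 22/X
At X = 35: dY/dX = 22/35, Y = 22·ln(35)

Elasticity = (22/35) · (35 / (22·ln(35))) = 1/ln(35) ≈ 0.2813

Interpretation: for a small percentage change in X, the percentage change in Y is approximately 0.28 times as large.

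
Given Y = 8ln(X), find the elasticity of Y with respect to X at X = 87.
Elasticity = 1/ln(87) ≈ 0.2239

Elasticity = (dY/dX) · (X/Y)

dY/dX = 8/X
At X = 87: dY/dX = 8/87, Y = 8·ln(87)

Elasticity = (8/87) · (87 / (8·ln(87))) = 1/ln(87) ≈ 0.2239

Interpretation: for a small percentage change in X, the percentage change in Y is approximately 0.22 times as large.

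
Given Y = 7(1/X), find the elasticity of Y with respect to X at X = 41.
Elasticity = -1

Elasticity = (dY/dX) · (X/Y)

dY/dX = -7/X²
At X = 41: dY/dX = -7/1681, Y = 7/41

Elasticity = (-7/1681) · (41 / (7/41)) = -1

Interpretation: for a small percentage change in X, the percentage change in Y is approximately -1.00 times as large.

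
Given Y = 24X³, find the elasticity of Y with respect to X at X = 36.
Elasticity = 3

Elasticity = (dY/dX) · (X/Y)

dY/dX = 72·X²
At X = 36: dY/dX = 93312, Y = 1119744

Elasticity = 93312 · (36 / 1119744) = 3

Interpretation: for a small percentage change in X, the percentage change in Y is approximately 3.00 times as large.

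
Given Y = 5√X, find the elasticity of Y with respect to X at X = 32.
Elasticity = 1/2

Elasticity = (dY/dX) · (X/Y)

dY/dX = 5/(2·√X)
At X = 32: dY/dX = 5·√2/16, Y = 20·√2

Elasticity = (5·√2/16) · (32 / (20·√2)) = 1/2

Interpretation: for a small percentage change in X, the percentage change in Y is approximately 0.50 times as large.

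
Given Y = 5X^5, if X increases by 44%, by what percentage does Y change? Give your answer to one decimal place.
519.2%

For Y = 5X^5:
If X → X(1 + 0.44)
Then Y → Y · (1 + 0.44)^5
     ≈ Y · 6.1917

Percentage change = ((1 + 0.44)^5 − 1) × 100% ≈ 519.2%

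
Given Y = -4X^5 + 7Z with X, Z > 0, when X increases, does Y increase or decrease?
Y decreases

Taking the partial derivative:
∂Y/∂X = -20X^4

∂Y/∂X = -20X^4 < 0 (assuming positive values)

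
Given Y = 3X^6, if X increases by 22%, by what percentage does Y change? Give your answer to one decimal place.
229.7%

For Y = 3X^6:
If X → X(1 + 0.22)
Then Y → Y · (1 + 0.22)^6
     ≈ Y · 3.2973

Percentage change = ((1 + 0.22)^6 − 1) × 100% ≈ 229.7%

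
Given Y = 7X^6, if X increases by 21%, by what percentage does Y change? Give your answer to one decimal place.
213.8%

For Y = 7X^6:
If X → X(1 + 0.21)
Then Y → Y · (1 + 0.21)^6
     ≈ Y · 3.1384

Percentage change = ((1 + 0.21)^6 − 1) × 100% ≈ 213.8%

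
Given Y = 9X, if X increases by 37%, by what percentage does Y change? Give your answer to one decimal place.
37.0%

For Y = 9X:
If X → X(1 + 0.37)
Then Y → Y · (1 + 0.37)^1
     = Y · 1.3700

Percentage change = ((1 + 0.37)^1 − 1) × 100% = 37.0%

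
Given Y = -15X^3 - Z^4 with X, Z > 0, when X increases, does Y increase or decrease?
Y decreases

Taking the partial derivative:
∂Y/∂X = -45X^2

∂Y/∂X = -45X^2 < 0 (assuming positive values)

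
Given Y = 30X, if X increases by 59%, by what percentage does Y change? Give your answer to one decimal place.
59.0%

For Y = 30X:
If X → X(1 + 0.59)
Then Y → Y · (1 + 0.59)^1
     = Y · 1.5900

Percentage change = ((1 + 0.59)^1 − 1) × 100% = 59.0%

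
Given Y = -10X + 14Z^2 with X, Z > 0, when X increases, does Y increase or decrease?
Y decreases

Taking the partial derivative:
∂Y/∂X = -10

∂Y/∂X = -10 < 0 (assuming positive values)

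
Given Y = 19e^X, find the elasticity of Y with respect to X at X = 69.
Elasticity = 69

Elasticity = (dY/dX) · (X/Y)

dY/dX = 19·e^X
At X = 69: dY/dX = 19·e^69, Y = 19·e^69

Elasticity = (19·e^69) · (69 / (19·e^69)) = 69

Interpretation: for a small percentage change in X, the percentage change in Y is approximately 69.00 times as large.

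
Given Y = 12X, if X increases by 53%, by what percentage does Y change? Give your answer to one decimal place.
53.0%

For Y = 12X:
If X → X(1 + 0.53)
Then Y → Y · (1 + 0.53)^1
     = Y · 1.5300

Percentage change = ((1 + 0.53)^1 − 1) × 100% = 53.0%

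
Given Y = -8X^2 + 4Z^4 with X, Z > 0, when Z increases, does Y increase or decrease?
Y increases

Taking the partial derivative:
∂Y/∂Z = 16Z^3

∂Y/∂Z = 16Z^3 > 0 (assuming positive values)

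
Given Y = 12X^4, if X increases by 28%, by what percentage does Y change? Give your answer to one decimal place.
168.4%

For Y = 12X^4:
If X → X(1 + 0.28)
Then Y → Y · (1 + 0.28)^4
     ≈ Y · 2.6844

Percentage change = ((1 + 0.28)^4 − 1) × 100% ≈ 168.4%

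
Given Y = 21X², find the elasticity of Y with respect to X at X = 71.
Elasticity = 2

Elasticity = (dY/dX) · (X/Y)

dY/dX = 42·X
At X = 71: dY/dX = 2982, Y = 105861

Elasticity = 2982 · (71 / 105861) = 2

Interpretation: for a small percentage change in X, the percentage change in Y is approximately 2.00 times as large.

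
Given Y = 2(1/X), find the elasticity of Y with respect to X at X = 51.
Elasticity = -1

Elasticity = (dY/dX) · (X/Y)

dY/dX = -2/X²
At X = 51: dY/dX = -2/2601, Y = 2/51

Elasticity = (-2/2601) · (51 / (2/51)) = -1

Interpretation: for a small percentage change in X, the percentage change in Y is approximately -1.00 times as large.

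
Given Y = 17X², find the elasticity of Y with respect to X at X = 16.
Elasticity = 2

Elasticity = (dY/dX) · (X/Y)

dY/dX = 34·X
At X = 16: dY/dX = 544, Y = 4352

Elasticity = 544 · (16 / 4352) = 2

Interpretation: for a small percentage change in X, the percentage change in Y is approximately 2.00 times as large.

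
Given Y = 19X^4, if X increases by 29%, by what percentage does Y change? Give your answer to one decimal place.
176.9%

For Y = 19X^4:
If X → X(1 + 0.29)
Then Y → Y · (1 + 0.29)^4
     ≈ Y · 2.7692

Percentage change = ((1 + 0.29)^4 − 1) × 100% ≈ 176.9%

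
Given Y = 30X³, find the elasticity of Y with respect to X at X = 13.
Elasticity = 3

Elasticity = (dY/dX) · (X/Y)

dY/dX = 90·X²
At X = 13: dY/dX = 15210, Y = 65910

Elasticity = 15210 · (13 / 65910) = 3

Interpretation: for a small percentage change in X, the percentage change in Y is approximately 3.00 times as large.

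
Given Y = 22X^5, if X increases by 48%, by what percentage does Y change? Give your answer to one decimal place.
610.1%

For Y = 22X^5:
If X → X(1 + 0.48)
Then Y → Y · (1 + 0.48)^5
     ≈ Y · 7.1008

Percentage change = ((1 + 0.48)^5 − 1) × 100% ≈ 610.1%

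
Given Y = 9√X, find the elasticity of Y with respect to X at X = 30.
Elasticity = 1/2

Elasticity = (dY/dX) · (X/Y)

dY/dX = 9/(2·√X)
At X = 30: dY/dX = 3·√30/20, Y = 9·√30

Elasticity = (3·√30/20) · (30 / (9·√30)) = 1/2

Interpretation: for a small percentage change in X, the percentage change in Y is approximately 0.50 times as large.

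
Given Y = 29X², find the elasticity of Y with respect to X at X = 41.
Elasticity = 2

Elasticity = (dY/dX) · (X/Y)

dY/dX = 58·X
At X = 41: dY/dX = 2378, Y = 48749

Elasticity = 2378 · (41 / 48749) = 2

Interpretation: for a small percentage change in X, the percentage change in Y is approximately 2.00 times as large.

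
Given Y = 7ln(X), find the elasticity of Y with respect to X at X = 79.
Elasticity = 1/ln(79) ≈ 0.2289

Elasticity = (dY/dX) · (X/Y)

dY/dX = 7/X
At X = 79: dY/dX = 7/79, Y = 7·ln(79)

Elasticity = (7/79) · (79 / (7·ln(79))) = 1/ln(79) ≈ 0.2289

Interpretation: for a small percentage change in X, the percentage change in Y is approximately 0.23 times as large.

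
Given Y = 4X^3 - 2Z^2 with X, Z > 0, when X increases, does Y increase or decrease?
Y increases

Taking the partial derivative:
∂Y/∂X = 12X^2

∂Y/∂X = 12X^2 > 0 (assuming positive values)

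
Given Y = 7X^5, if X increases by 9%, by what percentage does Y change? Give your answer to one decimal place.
53.9%

For Y = 7X^5:
If X → X(1 + 0.09)
Then Y → Y · (1 + 0.09)^5
     ≈ Y · 1.5386

Percentage change = ((1 + 0.09)^5 − 1) × 100% ≈ 53.9%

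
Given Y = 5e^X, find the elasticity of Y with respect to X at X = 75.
Elasticity = 75

Elasticity = (dY/dX) · (X/Y)

dY/dX = 5·e^X
At X = 75: dY/dX = 5·e^75, Y = 5·e^75

Elasticity = (5·e^75) · (75 / (5·e^75)) = 75

Interpretation: for a small percentage change in X, the percentage change in Y is approximately 75.00 times as large.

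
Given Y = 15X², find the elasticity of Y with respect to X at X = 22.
Elasticity = 2

Elasticity = (dY/dX) · (X/Y)

dY/dX = 30·X
At X = 22: dY/dX = 660, Y = 7260

Elasticity = 660 · (22 / 7260) = 2

Interpretation: for a small percentage change in X, the percentage change in Y is approximately 2.00 times as large.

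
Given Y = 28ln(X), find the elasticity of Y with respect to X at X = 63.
Elasticity = 1/ln(63) ≈ 0.2414

Elasticity = (dY/dX) · (X/Y)

dY/dX = 28/X
At X = 63: dY/dX = 4/9, Y = 28·ln(63)

Elasticity = (4/9) · (63 / (28·ln(63))) = 1/ln(63) ≈ 0.2414

Interpretation: for a small percentage change in X, the percentage change in Y is approximately 0.24 times as large.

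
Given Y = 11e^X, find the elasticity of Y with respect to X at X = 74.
Elasticity = 74

Elasticity = (dY/dX) · (X/Y)

dY/dX = 11·e^X
At X = 74: dY/dX = 11·e^74, Y = 11·e^74

Elasticity = (11·e^74) · (74 / (11·e^74)) = 74

Interpretation: for a small percentage change in X, the percentage change in Y is approximately 74.00 times as large.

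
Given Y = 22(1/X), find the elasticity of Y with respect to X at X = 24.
Elasticity = -1

Elasticity = (dY/dX) · (X/Y)

dY/dX = -22/X²
At X = 24: dY/dX = -11/288, Y = 11/12

Elasticity = (-11/288) · (24 / (11/12)) = -1

Interpretation: for a small percentage change in X, the percentage change in Y is approximately -1.00 times as large.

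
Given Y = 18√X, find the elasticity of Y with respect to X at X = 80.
Elasticity = 1/2

Elasticity = (dY/dX) · (X/Y)

dY/dX = 9/√X
At X = 80: dY/dX = 9·√5/20, Y = 72·√5

Elasticity = (9·√5/20) · (80 / (72·√5)) = 1/2

Interpretation: for a small percentage change in X, the percentage change in Y is approximately 0.50 times as large.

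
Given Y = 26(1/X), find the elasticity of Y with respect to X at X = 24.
Elasticity = -1

Elasticity = (dY/dX) · (X/Y)

dY/dX = -26/X²
At X = 24: dY/dX = -13/288, Y = 13/12

Elasticity = (-13/288) · (24 / (13/12)) = -1

Interpretation: for a small percentage change in X, the percentage change in Y is approximately -1.00 times as large.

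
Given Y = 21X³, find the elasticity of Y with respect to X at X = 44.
Elasticity = 3

Elasticity = (dY/dX) · (X/Y)

dY/dX = 63·X²
At X = 44: dY/dX = 121968, Y = 1788864

Elasticity = 121968 · (44 / 1788864) = 3

Interpretation: for a small percentage change in X, the percentage change in Y is approximately 3.00 times as large.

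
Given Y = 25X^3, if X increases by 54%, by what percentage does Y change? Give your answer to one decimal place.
265.2%

For Y = 25X^3:
If X → X(1 + 0.54)
Then Y → Y · (1 + 0.54)^3
     ≈ Y · 3.6523

Percentage change = ((1 + 0.54)^3 − 1) × 100% ≈ 265.2%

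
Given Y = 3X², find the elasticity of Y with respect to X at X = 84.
Elasticity = 2

Elasticity = (dY/dX) · (X/Y)

dY/dX = 6·X
At X = 84: dY/dX = 504, Y = 21168

Elasticity = 504 · (84 / 21168) = 2

Interpretation: for a small percentage change in X, the percentage change in Y is approximately 2.00 times as large.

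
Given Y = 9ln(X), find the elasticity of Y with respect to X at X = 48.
Elasticity = 1/ln(48) ≈ 0.2583

Elasticity = (dY/dX) · (X/Y)

dY/dX = 9/X
At X = 48: dY/dX = 3/16, Y = 9·ln(48)

Elasticity = (3/16) · (48 / (9·ln(48))) = 1/ln(48) ≈ 0.2583

Interpretation: for a small percentage change in X, the percentage change in Y is approximately 0.26 times as large.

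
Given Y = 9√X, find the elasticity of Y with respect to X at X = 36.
Elasticity = 1/2

Elasticity = (dY/dX) · (X/Y)

dY/dX = 9/(2·√X)
At X = 36: dY/dX = 3/4, Y = 54

Elasticity = (3/4) · (36 / 54) = 1/2

Interpretation: for a small percentage change in X, the percentage change in Y is approximately 0.50 times as large.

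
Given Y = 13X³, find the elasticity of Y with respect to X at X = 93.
Elasticity = 3

Elasticity = (dY/dX) · (X/Y)

dY/dX = 39·X²
At X = 93: dY/dX = 337311, Y = 10456641

Elasticity = 337311 · (93 / 10456641) = 3

Interpretation: for a small percentage change in X, the percentage change in Y is approximately 3.00 times as large.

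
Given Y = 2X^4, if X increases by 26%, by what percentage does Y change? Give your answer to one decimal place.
152.0%

For Y = 2X^4:
If X → X(1 + 0.26)
Then Y → Y · (1 + 0.26)^4
     ≈ Y · 2.5205

Percentage change = ((1 + 0.26)^4 − 1) × 100% ≈ 152.0%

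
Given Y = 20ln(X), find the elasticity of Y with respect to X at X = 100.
Elasticity = 1/ln(100) ≈ 0.2171

Elasticity = (dY/dX) · (X/Y)

dY/dX = 20/X
At X = 100: dY/dX = 1/5, Y = 20·ln(100)

Elasticity = (1/5) · (100 / (20·ln(100))) = 1/ln(100) ≈ 0.2171

Interpretation: for a small percentage change in X, the percentage change in Y is approximately 0.22 times as large.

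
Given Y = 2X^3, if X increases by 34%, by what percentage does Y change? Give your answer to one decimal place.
140.6%

For Y = 2X^3:
If X → X(1 + 0.34)
Then Y → Y · (1 + 0.34)^3
     ≈ Y · 2.4061

Percentage change = ((1 + 0.34)^3 − 1) × 100% ≈ 140.6%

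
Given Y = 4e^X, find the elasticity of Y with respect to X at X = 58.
Elasticity = 58

Elasticity = (dY/dX) · (X/Y)

dY/dX = 4·e^X
At X = 58: dY/dX = 4·e^58, Y = 4·e^58

Elasticity = (4·e^58) · (58 / (4·e^58)) = 58

Interpretation: for a small percentage change in X, the percentage change in Y is approximately 58.00 times as large.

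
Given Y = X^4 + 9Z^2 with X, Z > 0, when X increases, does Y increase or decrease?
Y increases

Taking the partial derivative:
∂Y/∂X = 4X^3

∂Y/∂X = 4X^3 > 0 (assuming positive values)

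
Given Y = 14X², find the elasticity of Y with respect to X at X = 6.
Elasticity = 2

Elasticity = (dY/dX) · (X/Y)

dY/dX = 28·X
At X = 6: dY/dX = 168, Y = 504

Elasticity = 168 · (6 / 504) = 2

Interpretation: for a small percentage change in X, the percentage change in Y is approximately 2.00 times as large.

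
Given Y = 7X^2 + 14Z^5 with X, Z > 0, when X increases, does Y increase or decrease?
Y increases

Taking the partial derivative:
∂Y/∂X = 14X

∂Y/∂X = 14X > 0 (assuming positive values)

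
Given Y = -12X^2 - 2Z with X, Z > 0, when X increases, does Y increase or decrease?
Y decreases

Taking the partial derivative:
∂Y/∂X = -24X

∂Y/∂X = -24X < 0 (assuming positive values)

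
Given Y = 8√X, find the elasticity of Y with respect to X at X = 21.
Elasticity = 1/2

Elasticity = (dY/dX) · (X/Y)

dY/dX = 4/√X
At X = 21: dY/dX = 4·√21/21, Y = 8·√21

Elasticity = (4·√21/21) · (21 / (8·√21)) = 1/2

Interpretation: for a small percentage change in X, the percentage change in Y is approximately 0.50 times as large.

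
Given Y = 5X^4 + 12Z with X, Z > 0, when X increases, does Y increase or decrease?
Y increases

Taking the partial derivative:
∂Y/∂X = 20X^3

∂Y/∂X = 20X^3 > 0 (assuming positive values)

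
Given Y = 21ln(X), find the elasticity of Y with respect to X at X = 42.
Elasticity = 1/ln(42) ≈ 0.2675

Elasticity = (dY/dX) · (X/Y)

dY/dX = 21/X
At X = 42: dY/dX = 1/2, Y = 21·ln(42)

Elasticity = (1/2) · (42 / (21·ln(42))) = 1/ln(42) ≈ 0.2675

Interpretation: for a small percentage change in X, the percentage change in Y is approximately 0.27 times as large.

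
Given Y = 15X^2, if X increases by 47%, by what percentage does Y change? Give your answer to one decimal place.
116.1%

For Y = 15X^2:
If X → X(1 + 0.47)
Then Y → Y · (1 + 0.47)^2
     = Y · 2.1609

Percentage change = ((1 + 0.47)^2 − 1) × 100% ≈ 116.1%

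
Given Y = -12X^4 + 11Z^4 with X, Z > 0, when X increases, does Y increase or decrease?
Y decreases

Taking the partial derivative:
∂Y/∂X = -48X^3

∂Y/∂X = -48X^3 < 0 (assuming positive values)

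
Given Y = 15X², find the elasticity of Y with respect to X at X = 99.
Elasticity = 2

Elasticity = (dY/dX) · (X/Y)

dY/dX = 30·X
At X = 99: dY/dX = 2970, Y = 147015

Elasticity = 2970 · (99 / 147015) = 2

Interpretation: for a small percentage change in X, the percentage change in Y is approximately 2.00 times as large.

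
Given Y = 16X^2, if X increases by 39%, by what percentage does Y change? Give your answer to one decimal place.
93.2%

For Y = 16X^2:
If X → X(1 + 0.39)
Then Y → Y · (1 + 0.39)^2
     = Y · 1.9321

Percentage change = ((1 + 0.39)^2 − 1) × 100% ≈ 93.2%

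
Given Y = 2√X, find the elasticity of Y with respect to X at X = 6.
Elasticity = 1/2

Elasticity = (dY/dX) · (X/Y)

dY/dX = 1/√X
At X = 6: dY/dX = √6/6, Y = 2·√6

Elasticity = (√6/6) · (6 / (2·√6)) = 1/2

Interpretation: for a small percentage change in X, the percentage change in Y is approximately 0.50 times as large.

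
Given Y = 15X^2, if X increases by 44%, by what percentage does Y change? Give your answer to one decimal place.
107.4%

For Y = 15X^2:
If X → X(1 + 0.44)
Then Y → Y · (1 + 0.44)^2
     = Y · 2.0736

Percentage change = ((1 + 0.44)^2 − 1) × 100% ≈ 107.4%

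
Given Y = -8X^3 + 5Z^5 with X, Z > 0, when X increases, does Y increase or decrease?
Y decreases

Taking the partial derivative:
∂Y/∂X = -24X^2

∂Y/∂X = -24X^2 < 0 (assuming positive values)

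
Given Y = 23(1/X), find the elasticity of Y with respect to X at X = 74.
Elasticity = -1

Elasticity = (dY/dX) · (X/Y)

dY/dX = -23/X²
At X = 74: dY/dX = -23/5476, Y = 23/74

Elasticity = (-23/5476) · (74 / (23/74)) = -1

Interpretation: for a small percentage change in X, the percentage change in Y is approximately -1.00 times as large.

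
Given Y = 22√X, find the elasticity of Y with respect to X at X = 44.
Elasticity = 1/2

Elasticity = (dY/dX) · (X/Y)

dY/dX = 11/√X
At X = 44: dY/dX = √11/2, Y = 44·√11

Elasticity = (√11/2) · (44 / (44·√11)) = 1/2

Interpretation: for a small percentage change in X, the percentage change in Y is approximately 0.50 times as large.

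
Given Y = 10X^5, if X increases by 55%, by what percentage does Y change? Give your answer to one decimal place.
794.7%

For Y = 10X^5:
If X → X(1 + 0.55)
Then Y → Y · (1 + 0.55)^5
     ≈ Y · 8.9466

Percentage change = ((1 + 0.55)^5 − 1) × 100% ≈ 794.7%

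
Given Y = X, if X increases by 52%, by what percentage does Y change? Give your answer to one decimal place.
52.0%

For Y = X:
If X → X(1 + 0.52)
Then Y → Y · (1 + 0.52)^1
     = Y · 1.5200

Percentage change = ((1 + 0.52)^1 − 1) × 100% = 52.0%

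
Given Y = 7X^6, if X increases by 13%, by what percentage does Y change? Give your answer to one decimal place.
108.2%

For Y = 7X^6:
If X → X(1 + 0.13)
Then Y → Y · (1 + 0.13)^6
     ≈ Y · 2.0820

Percentage change = ((1 + 0.13)^6 − 1) × 100% ≈ 108.2%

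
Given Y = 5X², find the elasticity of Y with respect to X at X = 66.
Elasticity = 2

Elasticity = (dY/dX) · (X/Y)

dY/dX = 10·X
At X = 66: dY/dX = 660, Y = 21780

Elasticity = 660 · (66 / 21780) = 2

Interpretation: for a small percentage change in X, the percentage change in Y is approximately 2.00 times as large.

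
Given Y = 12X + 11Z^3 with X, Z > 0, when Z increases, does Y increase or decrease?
Y increases

Taking the partial derivative:
∂Y/∂Z = 33Z^2

∂Y/∂Z = 33Z^2 > 0 (assuming positive values)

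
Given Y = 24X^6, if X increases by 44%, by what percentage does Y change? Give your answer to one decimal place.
791.6%

For Y = 24X^6:
If X → X(1 + 0.44)
Then Y → Y · (1 + 0.44)^6
     ≈ Y · 8.9161

Percentage change = ((1 + 0.44)^6 − 1) × 100% ≈ 791.6%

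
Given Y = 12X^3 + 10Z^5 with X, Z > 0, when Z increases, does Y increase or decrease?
Y increases

Taking the partial derivative:
∂Y/∂Z = 50Z^4

∂Y/∂Z = 50Z^4 > 0 (assuming positive values)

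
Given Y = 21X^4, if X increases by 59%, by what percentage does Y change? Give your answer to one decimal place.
539.1%

For Y = 21X^4:
If X → X(1 + 0.59)
Then Y → Y · (1 + 0.59)^4
     ≈ Y · 6.3913

Percentage change = ((1 + 0.59)^4 − 1) × 100% ≈ 539.1%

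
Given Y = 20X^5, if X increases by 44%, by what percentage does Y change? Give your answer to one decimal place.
519.2%

For Y = 20X^5:
If X → X(1 + 0.44)
Then Y → Y · (1 + 0.44)^5
     ≈ Y · 6.1917

Percentage change = ((1 + 0.44)^5 − 1) × 100% ≈ 519.2%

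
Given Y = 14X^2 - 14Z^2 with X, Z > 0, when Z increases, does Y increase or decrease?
Y decreases

Taking the partial derivative:
∂Y/∂Z = -28Z

∂Y/∂Z = -28Z < 0 (assuming positive values)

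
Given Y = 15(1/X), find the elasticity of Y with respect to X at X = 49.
Elasticity = -1

Elasticity = (dY/dX) · (X/Y)

dY/dX = -15/X²
At X = 49: dY/dX = -15/2401, Y = 15/49

Elasticity = (-15/2401) · (49 / (15/49)) = -1

Interpretation: for a small percentage change in X, the percentage change in Y is approximately -1.00 times as large.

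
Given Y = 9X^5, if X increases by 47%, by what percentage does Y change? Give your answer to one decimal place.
586.4%

For Y = 9X^5:
If X → X(1 + 0.47)
Then Y → Y · (1 + 0.47)^5
     ≈ Y · 6.8641

Percentage change = ((1 + 0.47)^5 − 1) × 100% ≈ 586.4%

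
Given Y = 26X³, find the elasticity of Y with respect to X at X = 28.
Elasticity = 3

Elasticity = (dY/dX) · (X/Y)

dY/dX = 78·X²
At X = 28: dY/dX = 61152, Y = 570752

Elasticity = 61152 · (28 / 570752) = 3

Interpretation: for a small percentage change in X, the percentage change in Y is approximately 3.00 times as large.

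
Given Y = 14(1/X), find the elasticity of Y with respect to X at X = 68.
Elasticity = -1

Elasticity = (dY/dX) · (X/Y)

dY/dX = -14/X²
At X = 68: dY/dX = -7/2312, Y = 7/34

Elasticity = (-7/2312) · (68 / (7/34)) = -1

Interpretation: for a small percentage change in X, the percentage change in Y is approximately -1.00 times as large.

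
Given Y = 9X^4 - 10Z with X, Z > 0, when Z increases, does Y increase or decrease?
Y decreases

Taking the partial derivative:
∂Y/∂Z = -10

∂Y/∂Z = -10 < 0 (assuming positive values)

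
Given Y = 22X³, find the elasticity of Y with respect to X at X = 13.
Elasticity = 3

Elasticity = (dY/dX) · (X/Y)

dY/dX = 66·X²
At X = 13: dY/dX = 11154, Y = 48334

Elasticity = 11154 · (13 / 48334) = 3

Interpretation: for a small percentage change in X, the percentage change in Y is approximately 3.00 times as large.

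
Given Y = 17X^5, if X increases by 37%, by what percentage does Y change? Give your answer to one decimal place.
382.6%

For Y = 17X^5:
If X → X(1 + 0.37)
Then Y → Y · (1 + 0.37)^5
     ≈ Y · 4.8262

Percentage change = ((1 + 0.37)^5 − 1) × 100% ≈ 382.6%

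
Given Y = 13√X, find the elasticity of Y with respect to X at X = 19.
Elasticity = 1/2

Elasticity = (dY/dX) · (X/Y)

dY/dX = 13/(2·√X)
At X = 19: dY/dX = 13·√19/38, Y = 13·√19

Elasticity = (13·√19/38) · (19 / (13·√19)) = 1/2

Interpretation: for a small percentage change in X, the percentage change in Y is approximately 0.50 times as large.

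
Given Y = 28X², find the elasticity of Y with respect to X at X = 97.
Elasticity = 2

Elasticity = (dY/dX) · (X/Y)

dY/dX = 56·X
At X = 97: dY/dX = 5432, Y = 263452

Elasticity = 5432 · (97 / 263452) = 2

Interpretation: for a small percentage change in X, the percentage change in Y is approximately 2.00 times as large.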